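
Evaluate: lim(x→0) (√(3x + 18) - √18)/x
This is a standard limit.

Factor or rationalize the expression:
  lim(x→0) (√(3x + 18) - √18)/x = sqrt(2)/4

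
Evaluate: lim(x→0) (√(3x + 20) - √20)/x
This is a standard limit.

Factor or rationalize the expression:
  lim(x→0) (√(3x + 20) - √20)/x = 3·sqrt(5)/20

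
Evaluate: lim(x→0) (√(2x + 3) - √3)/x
This is a standard limit.

Factor or rationalize the expression:
  lim(x→0) (√(2x + 3) - √3)/x = sqrt(3)/3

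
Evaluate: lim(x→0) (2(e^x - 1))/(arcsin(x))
This is a 0/0 indeterminate form.

Apply L'Hôpital's rule: differentiate numerator and denominator separately.
  f(x) = 2·e^(x) - 2   ⇒   f'(x) = 2·e^(x)
  g(x) = asin(x)   ⇒   g'(x) = 1/sqrt(1 - x^2)
  lim(x→0) f'(x)/g'(x) = lim(x→0) (2·e^(x))/(1/sqrt(1 - x^2))
  = 2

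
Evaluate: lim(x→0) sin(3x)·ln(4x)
This is a 0·∞ indeterminate form.

Rewrite 0·∞ as a quotient (0/0 or ∞/∞ form), then apply L'Hôpital's rule:
  lim(x→0) sin(3x)·ln(4x) = 0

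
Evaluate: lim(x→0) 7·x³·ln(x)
This is a 0·∞ indeterminate form.

Rewrite 0·∞ as a quotient (0/0 or ∞/∞ form), then apply L'Hôpital's rule:
  lim(x→0) 7·x³·ln(x) = 0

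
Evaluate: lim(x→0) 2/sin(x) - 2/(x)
This is an ∞-∞ indeterminate form.

Combine fractions or rationalize to convert ∞-∞ to 0/0 form:
  lim(x→0) 2/sin(x) - 2/(x) = 0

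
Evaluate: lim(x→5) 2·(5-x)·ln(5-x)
This is a 0·∞ indeterminate form.

Rewrite 0·∞ as a quotient (0/0 or ∞/∞ form), then apply L'Hôpital's rule:
  lim(x→5) 2·(5-x)·ln(5-x) = 0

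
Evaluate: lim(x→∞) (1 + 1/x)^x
This is an exponential indeterminate form.

For exponential indeterminate forms, take the natural log:
  Let L = lim(x→∞) (1 + 1/x)^x
  Then ln(L) = lim(x→∞) [exponent × ln(base)]
  Evaluate using L'Hôpital or standard limits, then exponentiate.
  L = e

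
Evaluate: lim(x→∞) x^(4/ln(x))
This is an exponential indeterminate form.

For exponential indeterminate forms, take the natural log:
  Let L = lim(x→∞) x^(4/ln(x))
  Then ln(L) = lim(x→∞) [exponent × ln(base)]
  Evaluate using L'Hôpital or standard limits, then exponentiate.
  L = e^(4)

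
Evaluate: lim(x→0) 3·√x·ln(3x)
This is a 0·∞ indeterminate form.

Rewrite 0·∞ as a quotient (0/0 or ∞/∞ form), then apply L'Hôpital's rule:
  lim(x→0) 3·√x·ln(3x) = 0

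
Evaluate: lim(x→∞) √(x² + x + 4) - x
This is an ∞-∞ indeterminate form.

Combine fractions or rationalize to convert ∞-∞ to 0/0 form:
  lim(x→∞) √(x² + x + 4) - x = 1/2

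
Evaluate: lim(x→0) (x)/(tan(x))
This is a 0/0 indeterminate form.

Apply L'Hôpital's rule: differentiate numerator and denominator separately.
  f(x) = x   ⇒   f'(x) = 1
  g(x) = tan(x)   ⇒   g'(x) = tan(x)^2 + 1
  lim(x→0) f'(x)/g'(x) = lim(x→0) (1)/(tan(x)^2 + 1)
  = 1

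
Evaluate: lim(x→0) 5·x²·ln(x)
This is a 0·∞ indeterminate form.

Rewrite 0·∞ as a quotient (0/0 or ∞/∞ form), then apply L'Hôpital's rule:
  lim(x→0) 5·x²·ln(x) = 0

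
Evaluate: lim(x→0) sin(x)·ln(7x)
This is a 0·∞ indeterminate form.

Rewrite 0·∞ as a quotient (0/0 or ∞/∞ form), then apply L'Hôpital's rule:
  lim(x→0) sin(x)·ln(7x) = 0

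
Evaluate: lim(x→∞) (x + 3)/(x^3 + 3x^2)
This is an ∞/∞ indeterminate form.

Apply L'Hôpital's rule: differentiate numerator and denominator separately.
  f(x) = x + 3   ⇒   f'(x) = 1
  g(x) = x^3 + 3·x^2   ⇒   g'(x) = 3·x^2 + 6·x
  lim(x→∞) f'(x)/g'(x) = lim(x→∞) (1)/(3·x^2 + 6·x)
  = 0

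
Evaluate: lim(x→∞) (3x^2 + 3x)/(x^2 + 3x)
This is an ∞/∞ indeterminate form.

Apply L'Hôpital's rule: differentiate numerator and denominator separately.
  f(x) = 3·x^2 + 3·x   ⇒   f'(x) = 6·x + 3
  g(x) = x^2 + 3·x   ⇒   g'(x) = 2·x + 3
  lim(x→∞) f'(x)/g'(x) = lim(x→∞) (6·x + 3)/(2·x + 3)
  = 3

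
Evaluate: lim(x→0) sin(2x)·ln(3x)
This is a 0·∞ indeterminate form.

Rewrite 0·∞ as a quotient (0/0 or ∞/∞ form), then apply L'Hôpital's rule:
  lim(x→0) sin(2x)·ln(3x) = 0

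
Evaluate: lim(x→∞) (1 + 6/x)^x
This is an exponential indeterminate form.

For exponential indeterminate forms, take the natural log:
  Let L = lim(x→∞) (1 + 6/x)^x
  Then ln(L) = lim(x→∞) [exponent × ln(base)]
  Evaluate using L'Hôpital or standard limits, then exponentiate.
  L = e^(6)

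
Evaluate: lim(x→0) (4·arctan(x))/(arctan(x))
This is a 0/0 indeterminate form.

Apply L'Hôpital's rule: differentiate numerator and denominator separately.
  f(x) = 4·atan(x)   ⇒   f'(x) = 4/(x^2 + 1)
  g(x) = atan(x)   ⇒   g'(x) = 1/(x^2 + 1)
  lim(x→0) f'(x)/g'(x) = lim(x→0) (4/(x^2 + 1))/(1/(x^2 + 1))
  = 4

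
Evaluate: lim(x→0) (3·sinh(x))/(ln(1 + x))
This is a 0/0 indeterminate form.

Apply L'Hôpital's rule: differentiate numerator and denominator separately.
  f(x) = 3·sinh(x)   ⇒   f'(x) = 3·cosh(x)
  g(x) = ln(x + 1)   ⇒   g'(x) = 1/(x + 1)
  lim(x→0) f'(x)/g'(x) = lim(x→0) (3·cosh(x))/(1/(x + 1))
  = 3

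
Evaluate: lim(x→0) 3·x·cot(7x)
This is a 0·∞ indeterminate form.

Rewrite 0·∞ as a quotient (0/0 or ∞/∞ form), then apply L'Hôpital's rule:
  lim(x→0) 3·x·cot(7x) = 3/7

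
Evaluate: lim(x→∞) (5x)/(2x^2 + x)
This is an ∞/∞ indeterminate form.

Apply L'Hôpital's rule: differentiate numerator and denominator separately.
  f(x) = 5·x   ⇒   f'(x) = 5
  g(x) = 2·x^2 + x   ⇒   g'(x) = 4·x + 1
  lim(x→∞) f'(x)/g'(x) = lim(x→∞) (5)/(4·x + 1)
  = 0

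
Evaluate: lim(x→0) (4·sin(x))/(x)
This is a 0/0 indeterminate form.

Apply L'Hôpital's rule: differentiate numerator and denominator separately.
  f(x) = 4·sin(x)   ⇒   f'(x) = 4·cos(x)
  g(x) = x   ⇒   g'(x) = 1
  lim(x→0) f'(x)/g'(x) = lim(x→0) (4·cos(x))/(1)
  = 4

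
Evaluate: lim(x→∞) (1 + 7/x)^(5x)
This is an exponential indeterminate form.

For exponential indeterminate forms, take the natural log:
  Let L = lim(x→∞) (1 + 7/x)^(5x)
  Then ln(L) = lim(x→∞) [exponent × ln(base)]
  Evaluate using L'Hôpital or standard limits, then exponentiate.
  L = e^(35)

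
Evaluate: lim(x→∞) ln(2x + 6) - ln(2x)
This is an ∞-∞ indeterminate form.

Combine fractions or rationalize to convert ∞-∞ to 0/0 form:
  lim(x→∞) ln(2x + 6) - ln(2x) = 0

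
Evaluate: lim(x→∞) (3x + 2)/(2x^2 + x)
This is an ∞/∞ indeterminate form.

Apply L'Hôpital's rule: differentiate numerator and denominator separately.
  f(x) = 3·x + 2   ⇒   f'(x) = 3
  g(x) = 2·x^2 + x   ⇒   g'(x) = 4·x + 1
  lim(x→∞) f'(x)/g'(x) = lim(x→∞) (3)/(4·x + 1)
  = 0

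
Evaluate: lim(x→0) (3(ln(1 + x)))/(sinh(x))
This is a 0/0 indeterminate form.

Apply L'Hôpital's rule: differentiate numerator and denominator separately.
  f(x) = 3·ln(x + 1)   ⇒   f'(x) = 3/(x + 1)
  g(x) = sinh(x)   ⇒   g'(x) = cosh(x)
  lim(x→0) f'(x)/g'(x) = lim(x→0) (3/(x + 1))/(cosh(x))
  = 3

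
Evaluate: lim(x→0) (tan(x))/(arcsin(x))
This is a 0/0 indeterminate form.

Apply L'Hôpital's rule: differentiate numerator and denominator separately.
  f(x) = tan(x)   ⇒   f'(x) = tan(x)^2 + 1
  g(x) = asin(x)   ⇒   g'(x) = 1/sqrt(1 - x^2)
  lim(x→0) f'(x)/g'(x) = lim(x→0) (tan(x)^2 + 1)/(1/sqrt(1 - x^2))
  = 1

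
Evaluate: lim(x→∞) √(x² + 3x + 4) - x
This is an ∞-∞ indeterminate form.

Combine fractions or rationalize to convert ∞-∞ to 0/0 form:
  lim(x→∞) √(x² + 3x + 4) - x = 3/2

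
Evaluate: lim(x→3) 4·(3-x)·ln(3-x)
This is a 0·∞ indeterminate form.

Rewrite 0·∞ as a quotient (0/0 or ∞/∞ form), then apply L'Hôpital's rule:
  lim(x→3) 4·(3-x)·ln(3-x) = 0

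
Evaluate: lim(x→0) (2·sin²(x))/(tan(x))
This is a 0/0 indeterminate form.

Apply L'Hôpital's rule: differentiate numerator and denominator separately.
  f(x) = 2·sin(x)^2   ⇒   f'(x) = 4·sin(x)·cos(x)
  g(x) = tan(x)   ⇒   g'(x) = tan(x)^2 + 1
  lim(x→0) f'(x)/g'(x) = lim(x→0) (4·sin(x)·cos(x))/(tan(x)^2 + 1)
  = 0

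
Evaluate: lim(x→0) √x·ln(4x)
This is a 0·∞ indeterminate form.

Rewrite 0·∞ as a quotient (0/0 or ∞/∞ form), then apply L'Hôpital's rule:
  lim(x→0) √x·ln(4x) = 0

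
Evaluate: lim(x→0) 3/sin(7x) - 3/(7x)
This is an ∞-∞ indeterminate form.

Combine fractions or rationalize to convert ∞-∞ to 0/0 form:
  lim(x→0) 3/sin(7x) - 3/(7x) = 0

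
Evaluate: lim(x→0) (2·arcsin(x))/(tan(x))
This is a 0/0 indeterminate form.

Apply L'Hôpital's rule: differentiate numerator and denominator separately.
  f(x) = 2·asin(x)   ⇒   f'(x) = 2/sqrt(1 - x^2)
  g(x) = tan(x)   ⇒   g'(x) = tan(x)^2 + 1
  lim(x→0) f'(x)/g'(x) = lim(x→0) (2/sqrt(1 - x^2))/(tan(x)^2 + 1)
  = 2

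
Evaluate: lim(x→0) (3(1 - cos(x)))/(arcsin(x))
This is a 0/0 indeterminate form.

Apply L'Hôpital's rule: differentiate numerator and denominator separately.
  f(x) = 3 - 3·cos(x)   ⇒   f'(x) = 3·sin(x)
  g(x) = asin(x)   ⇒   g'(x) = 1/sqrt(1 - x^2)
  lim(x→0) f'(x)/g'(x) = lim(x→0) (3·sin(x))/(1/sqrt(1 - x^2))
  = 0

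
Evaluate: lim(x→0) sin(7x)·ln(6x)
This is a 0·∞ indeterminate form.

Rewrite 0·∞ as a quotient (0/0 or ∞/∞ form), then apply L'Hôpital's rule:
  lim(x→0) sin(7x)·ln(6x) = 0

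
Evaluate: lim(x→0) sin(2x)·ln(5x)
This is a 0·∞ indeterminate form.

Rewrite 0·∞ as a quotient (0/0 or ∞/∞ form), then apply L'Hôpital's rule:
  lim(x→0) sin(2x)·ln(5x) = 0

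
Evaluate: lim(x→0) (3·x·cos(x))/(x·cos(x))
This is a 0/0 indeterminate form.

Apply L'Hôpital's rule: differentiate numerator and denominator separately.
  f(x) = 3·x·cos(x)   ⇒   f'(x) = -3·x·sin(x) + 3·cos(x)
  g(x) = x·cos(x)   ⇒   g'(x) = -x·sin(x) + cos(x)
  lim(x→0) f'(x)/g'(x) = lim(x→0) (-3·x·sin(x) + 3·cos(x))/(-x·sin(x) + cos(x))
  = 3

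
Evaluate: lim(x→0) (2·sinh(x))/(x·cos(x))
This is a 0/0 indeterminate form.

Apply L'Hôpital's rule: differentiate numerator and denominator separately.
  f(x) = 2·sinh(x)   ⇒   f'(x) = 2·cosh(x)
  g(x) = x·cos(x)   ⇒   g'(x) = -x·sin(x) + cos(x)
  lim(x→0) f'(x)/g'(x) = lim(x→0) (2·cosh(x))/(-x·sin(x) + cos(x))
  = 2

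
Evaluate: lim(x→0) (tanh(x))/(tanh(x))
This is a 0/0 indeterminate form.

Apply L'Hôpital's rule: differentiate numerator and denominator separately.
  f(x) = tanh(x)   ⇒   f'(x) = 1 - tanh(x)^2
  g(x) = tanh(x)   ⇒   g'(x) = 1 - tanh(x)^2
  lim(x→0) f'(x)/g'(x) = lim(x→0) (1 - tanh(x)^2)/(1 - tanh(x)^2)
  = 1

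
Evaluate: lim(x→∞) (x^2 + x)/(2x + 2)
This is an ∞/∞ indeterminate form.

Apply L'Hôpital's rule: differentiate numerator and denominator separately.
  f(x) = x^2 + x   ⇒   f'(x) = 2·x + 1
  g(x) = 2·x + 2   ⇒   g'(x) = 2
  lim(x→∞) f'(x)/g'(x) = lim(x→∞) (2·x + 1)/(2)
  = ∞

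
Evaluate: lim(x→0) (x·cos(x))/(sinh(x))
This is a 0/0 indeterminate form.

Apply L'Hôpital's rule: differentiate numerator and denominator separately.
  f(x) = x·cos(x)   ⇒   f'(x) = -x·sin(x) + cos(x)
  g(x) = sinh(x)   ⇒   g'(x) = cosh(x)
  lim(x→0) f'(x)/g'(x) = lim(x→0) (-x·sin(x) + cos(x))/(cosh(x))
  = 1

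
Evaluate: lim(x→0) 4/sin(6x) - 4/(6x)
This is an ∞-∞ indeterminate form.

Combine fractions or rationalize to convert ∞-∞ to 0/0 form:
  lim(x→0) 4/sin(6x) - 4/(6x) = 0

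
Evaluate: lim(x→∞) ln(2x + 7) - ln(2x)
This is an ∞-∞ indeterminate form.

Combine fractions or rationalize to convert ∞-∞ to 0/0 form:
  lim(x→∞) ln(2x + 7) - ln(2x) = 0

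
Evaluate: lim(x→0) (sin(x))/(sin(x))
This is a 0/0 indeterminate form.

Apply L'Hôpital's rule: differentiate numerator and denominator separately.
  f(x) = sin(x)   ⇒   f'(x) = cos(x)
  g(x) = sin(x)   ⇒   g'(x) = cos(x)
  lim(x→0) f'(x)/g'(x) = lim(x→0) (cos(x))/(cos(x))
  = 1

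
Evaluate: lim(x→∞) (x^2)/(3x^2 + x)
This is an ∞/∞ indeterminate form.

Apply L'Hôpital's rule: differentiate numerator and denominator separately.
  f(x) = x^2   ⇒   f'(x) = 2·x
  g(x) = 3·x^2 + x   ⇒   g'(x) = 6·x + 1
  lim(x→∞) f'(x)/g'(x) = lim(x→∞) (2·x)/(6·x + 1)
  = 1/3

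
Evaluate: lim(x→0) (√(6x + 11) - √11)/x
This is a standard limit.

Factor or rationalize the expression:
  lim(x→0) (√(6x + 11) - √11)/x = 3·sqrt(11)/11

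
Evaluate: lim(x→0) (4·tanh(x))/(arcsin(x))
This is a 0/0 indeterminate form.

Apply L'Hôpital's rule: differentiate numerator and denominator separately.
  f(x) = 4·tanh(x)   ⇒   f'(x) = 4 - 4·tanh(x)^2
  g(x) = asin(x)   ⇒   g'(x) = 1/sqrt(1 - x^2)
  lim(x→0) f'(x)/g'(x) = lim(x→0) (4 - 4·tanh(x)^2)/(1/sqrt(1 - x^2))
  = 4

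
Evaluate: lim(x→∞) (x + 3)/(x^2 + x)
This is an ∞/∞ indeterminate form.

Apply L'Hôpital's rule: differentiate numerator and denominator separately.
  f(x) = x + 3   ⇒   f'(x) = 1
  g(x) = x^2 + x   ⇒   g'(x) = 2·x + 1
  lim(x→∞) f'(x)/g'(x) = lim(x→∞) (1)/(2·x + 1)
  = 0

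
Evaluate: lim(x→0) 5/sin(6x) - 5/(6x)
This is an ∞-∞ indeterminate form.

Combine fractions or rationalize to convert ∞-∞ to 0/0 form:
  lim(x→0) 5/sin(6x) - 5/(6x) = 0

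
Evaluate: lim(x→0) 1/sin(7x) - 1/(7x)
This is an ∞-∞ indeterminate form.

Combine fractions or rationalize to convert ∞-∞ to 0/0 form:
  lim(x→0) 1/sin(7x) - 1/(7x) = 0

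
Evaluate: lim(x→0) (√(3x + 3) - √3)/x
This is a standard limit.

Factor or rationalize the expression:
  lim(x→0) (√(3x + 3) - √3)/x = sqrt(3)/2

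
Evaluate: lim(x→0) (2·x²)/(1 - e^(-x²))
This is a 0/0 indeterminate form.

Apply L'Hôpital's rule: differentiate numerator and denominator separately.
  f(x) = 2·x^2   ⇒   f'(x) = 4·x
  g(x) = 1 - e^(-x^2)   ⇒   g'(x) = 2·x·e^(-x^2)
  lim(x→0) f'(x)/g'(x) = lim(x→0) (4·x)/(2·x·e^(-x^2))
  = 2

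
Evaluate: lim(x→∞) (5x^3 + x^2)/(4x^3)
This is an ∞/∞ indeterminate form.

Apply L'Hôpital's rule: differentiate numerator and denominator separately.
  f(x) = 5·x^3 + x^2   ⇒   f'(x) = 15·x^2 + 2·x
  g(x) = 4·x^3   ⇒   g'(x) = 12·x^2
  lim(x→∞) f'(x)/g'(x) = lim(x→∞) (15·x^2 + 2·x)/(12·x^2)
  = 5/4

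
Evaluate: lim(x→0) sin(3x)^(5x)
This is an exponential indeterminate form.

For exponential indeterminate forms, take the natural log:
  Let L = lim(x→0) sin(3x)^(5x)
  Then ln(L) = lim(x→0) [exponent × ln(base)]
  Evaluate using L'Hôpital or standard limits, then exponentiate.
  L = 1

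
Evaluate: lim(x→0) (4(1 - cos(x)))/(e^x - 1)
This is a 0/0 indeterminate form.

Apply L'Hôpital's rule: differentiate numerator and denominator separately.
  f(x) = 4 - 4·cos(x)   ⇒   f'(x) = 4·sin(x)
  g(x) = e^(x) - 1   ⇒   g'(x) = e^(x)
  lim(x→0) f'(x)/g'(x) = lim(x→0) (4·sin(x))/(e^(x))
  = 0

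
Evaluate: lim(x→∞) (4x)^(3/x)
This is an exponential indeterminate form.

For exponential indeterminate forms, take the natural log:
  Let L = lim(x→∞) (4x)^(3/x)
  Then ln(L) = lim(x→∞) [exponent × ln(base)]
  Evaluate using L'Hôpital or standard limits, then exponentiate.
  L = 1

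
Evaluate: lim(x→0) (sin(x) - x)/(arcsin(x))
This is a 0/0 indeterminate form.

Apply L'Hôpital's rule: differentiate numerator and denominator separately.
  f(x) = -x + sin(x)   ⇒   f'(x) = cos(x) - 1
  g(x) = asin(x)   ⇒   g'(x) = 1/sqrt(1 - x^2)
  lim(x→0) f'(x)/g'(x) = lim(x→0) (cos(x) - 1)/(1/sqrt(1 - x^2))
  = 0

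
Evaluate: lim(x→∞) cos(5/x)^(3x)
This is an exponential indeterminate form.

For exponential indeterminate forms, take the natural log:
  Let L = lim(x→∞) cos(5/x)^(3x)
  Then ln(L) = lim(x→∞) [exponent × ln(base)]
  Evaluate using L'Hôpital or standard limits, then exponentiate.
  L = 1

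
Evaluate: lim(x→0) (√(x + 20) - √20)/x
This is a standard limit.

Factor or rationalize the expression:
  lim(x→0) (√(x + 20) - √20)/x = sqrt(5)/20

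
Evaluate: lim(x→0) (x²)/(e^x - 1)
This is a 0/0 indeterminate form.

Apply L'Hôpital's rule: differentiate numerator and denominator separately.
  f(x) = x^2   ⇒   f'(x) = 2·x
  g(x) = e^(x) - 1   ⇒   g'(x) = e^(x)
  lim(x→0) f'(x)/g'(x) = lim(x→0) (2·x)/(e^(x))
  = 0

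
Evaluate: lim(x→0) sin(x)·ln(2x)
This is a 0·∞ indeterminate form.

Rewrite 0·∞ as a quotient (0/0 or ∞/∞ form), then apply L'Hôpital's rule:
  lim(x→0) sin(x)·ln(2x) = 0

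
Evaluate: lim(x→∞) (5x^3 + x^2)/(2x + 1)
This is an ∞/∞ indeterminate form.

Apply L'Hôpital's rule: differentiate numerator and denominator separately.
  f(x) = 5·x^3 + x^2   ⇒   f'(x) = 15·x^2 + 2·x
  g(x) = 2·x + 1   ⇒   g'(x) = 2
  lim(x→∞) f'(x)/g'(x) = lim(x→∞) (15·x^2 + 2·x)/(2)
  = ∞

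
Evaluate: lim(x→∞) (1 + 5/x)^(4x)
This is an exponential indeterminate form.

For exponential indeterminate forms, take the natural log:
  Let L = lim(x→∞) (1 + 5/x)^(4x)
  Then ln(L) = lim(x→∞) [exponent × ln(base)]
  Evaluate using L'Hôpital or standard limits, then exponentiate.
  L = e^(20)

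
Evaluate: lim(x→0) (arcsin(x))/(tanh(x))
This is a 0/0 indeterminate form.

Apply L'Hôpital's rule: differentiate numerator and denominator separately.
  f(x) = asin(x)   ⇒   f'(x) = 1/sqrt(1 - x^2)
  g(x) = tanh(x)   ⇒   g'(x) = 1 - tanh(x)^2
  lim(x→0) f'(x)/g'(x) = lim(x→0) (1/sqrt(1 - x^2))/(1 - tanh(x)^2)
  = 1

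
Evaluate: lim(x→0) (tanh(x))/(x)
This is a 0/0 indeterminate form.

Apply L'Hôpital's rule: differentiate numerator and denominator separately.
  f(x) = tanh(x)   ⇒   f'(x) = 1 - tanh(x)^2
  g(x) = x   ⇒   g'(x) = 1
  lim(x→0) f'(x)/g'(x) = lim(x→0) (1 - tanh(x)^2)/(1)
  = 1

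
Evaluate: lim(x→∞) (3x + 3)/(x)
This is an ∞/∞ indeterminate form.

Apply L'Hôpital's rule: differentiate numerator and denominator separately.
  f(x) = 3·x + 3   ⇒   f'(x) = 3
  g(x) = x   ⇒   g'(x) = 1
  lim(x→∞) f'(x)/g'(x) = lim(x→∞) (3)/(1)
  = 3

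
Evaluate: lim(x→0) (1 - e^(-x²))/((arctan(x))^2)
This is a 0/0 indeterminate form.

Apply L'Hôpital's rule: differentiate numerator and denominator separately.
  f(x) = 1 - e^(-x^2)   ⇒   f'(x) = 2·x·e^(-x^2)
  g(x) = atan(x)^2   ⇒   g'(x) = 2·atan(x)/(x^2 + 1)
  lim(x→0) f'(x)/g'(x) = lim(x→0) (2·x·e^(-x^2))/(2·atan(x)/(x^2 + 1))
  = 1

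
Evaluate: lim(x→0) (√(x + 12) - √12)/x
This is a standard limit.

Factor or rationalize the expression:
  lim(x→0) (√(x + 12) - √12)/x = sqrt(3)/12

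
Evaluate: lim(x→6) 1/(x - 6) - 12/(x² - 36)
This is an ∞-∞ indeterminate form.

Combine fractions or rationalize to convert ∞-∞ to 0/0 form:
  lim(x→6) 1/(x - 6) - 12/(x² - 36) = 1/12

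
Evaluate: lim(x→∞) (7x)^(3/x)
This is an exponential indeterminate form.

For exponential indeterminate forms, take the natural log:
  Let L = lim(x→∞) (7x)^(3/x)
  Then ln(L) = lim(x→∞) [exponent × ln(base)]
  Evaluate using L'Hôpital or standard limits, then exponentiate.
  L = 1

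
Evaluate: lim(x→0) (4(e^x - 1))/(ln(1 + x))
This is a 0/0 indeterminate form.

Apply L'Hôpital's rule: differentiate numerator and denominator separately.
  f(x) = 4·e^(x) - 4   ⇒   f'(x) = 4·e^(x)
  g(x) = ln(x + 1)   ⇒   g'(x) = 1/(x + 1)
  lim(x→0) f'(x)/g'(x) = lim(x→0) (4·e^(x))/(1/(x + 1))
  = 4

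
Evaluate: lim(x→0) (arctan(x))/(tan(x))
This is a 0/0 indeterminate form.

Apply L'Hôpital's rule: differentiate numerator and denominator separately.
  f(x) = atan(x)   ⇒   f'(x) = 1/(x^2 + 1)
  g(x) = tan(x)   ⇒   g'(x) = tan(x)^2 + 1
  lim(x→0) f'(x)/g'(x) = lim(x→0) (1/(x^2 + 1))/(tan(x)^2 + 1)
  = 1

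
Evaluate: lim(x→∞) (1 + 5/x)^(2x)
This is an exponential indeterminate form.

For exponential indeterminate forms, take the natural log:
  Let L = lim(x→∞) (1 + 5/x)^(2x)
  Then ln(L) = lim(x→∞) [exponent × ln(base)]
  Evaluate using L'Hôpital or standard limits, then exponentiate.
  L = e^(10)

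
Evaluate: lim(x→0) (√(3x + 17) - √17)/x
This is a standard limit.

Factor or rationalize the expression:
  lim(x→0) (√(3x + 17) - √17)/x = 3·sqrt(17)/34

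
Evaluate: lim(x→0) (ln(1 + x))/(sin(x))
This is a 0/0 indeterminate form.

Apply L'Hôpital's rule: differentiate numerator and denominator separately.
  f(x) = ln(x + 1)   ⇒   f'(x) = 1/(x + 1)
  g(x) = sin(x)   ⇒   g'(x) = cos(x)
  lim(x→0) f'(x)/g'(x) = lim(x→0) (1/(x + 1))/(cos(x))
  = 1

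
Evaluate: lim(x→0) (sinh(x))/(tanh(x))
This is a 0/0 indeterminate form.

Apply L'Hôpital's rule: differentiate numerator and denominator separately.
  f(x) = sinh(x)   ⇒   f'(x) = cosh(x)
  g(x) = tanh(x)   ⇒   g'(x) = 1 - tanh(x)^2
  lim(x→0) f'(x)/g'(x) = lim(x→0) (cosh(x))/(1 - tanh(x)^2)
  = 1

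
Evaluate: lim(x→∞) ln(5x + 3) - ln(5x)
This is an ∞-∞ indeterminate form.

Combine fractions or rationalize to convert ∞-∞ to 0/0 form:
  lim(x→∞) ln(5x + 3) - ln(5x) = 0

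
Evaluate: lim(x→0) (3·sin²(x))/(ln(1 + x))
This is a 0/0 indeterminate form.

Apply L'Hôpital's rule: differentiate numerator and denominator separately.
  f(x) = 3·sin(x)^2   ⇒   f'(x) = 6·sin(x)·cos(x)
  g(x) = ln(x + 1)   ⇒   g'(x) = 1/(x + 1)
  lim(x→0) f'(x)/g'(x) = lim(x→0) (6·sin(x)·cos(x))/(1/(x + 1))
  = 0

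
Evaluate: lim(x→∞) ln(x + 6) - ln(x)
This is an ∞-∞ indeterminate form.

Combine fractions or rationalize to convert ∞-∞ to 0/0 form:
  lim(x→∞) ln(x + 6) - ln(x) = 0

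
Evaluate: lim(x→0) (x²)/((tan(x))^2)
This is a 0/0 indeterminate form.

Apply L'Hôpital's rule: differentiate numerator and denominator separately.
  f(x) = x^2   ⇒   f'(x) = 2·x
  g(x) = tan(x)^2   ⇒   g'(x) = (2·tan(x)^2 + 2)·tan(x)
  lim(x→0) f'(x)/g'(x) = lim(x→0) (2·x)/((2·tan(x)^2 + 2)·tan(x))
  = 1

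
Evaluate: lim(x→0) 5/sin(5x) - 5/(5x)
This is an ∞-∞ indeterminate form.

Combine fractions or rationalize to convert ∞-∞ to 0/0 form:
  lim(x→0) 5/sin(5x) - 5/(5x) = 0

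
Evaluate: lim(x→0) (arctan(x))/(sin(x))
This is a 0/0 indeterminate form.

Apply L'Hôpital's rule: differentiate numerator and denominator separately.
  f(x) = atan(x)   ⇒   f'(x) = 1/(x^2 + 1)
  g(x) = sin(x)   ⇒   g'(x) = cos(x)
  lim(x→0) f'(x)/g'(x) = lim(x→0) (1/(x^2 + 1))/(cos(x))
  = 1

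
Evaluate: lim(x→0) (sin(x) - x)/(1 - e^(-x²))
This is a 0/0 indeterminate form.

Apply L'Hôpital's rule: differentiate numerator and denominator separately.
  f(x) = -x + sin(x)   ⇒   f'(x) = cos(x) - 1
  g(x) = 1 - e^(-x^2)   ⇒   g'(x) = 2·x·e^(-x^2)
  lim(x→0) f'(x)/g'(x) = lim(x→0) (cos(x) - 1)/(2·x·e^(-x^2))
  = 0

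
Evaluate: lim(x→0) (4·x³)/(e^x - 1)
This is a 0/0 indeterminate form.

Apply L'Hôpital's rule: differentiate numerator and denominator separately.
  f(x) = 4·x^3   ⇒   f'(x) = 12·x^2
  g(x) = e^(x) - 1   ⇒   g'(x) = e^(x)
  lim(x→0) f'(x)/g'(x) = lim(x→0) (12·x^2)/(e^(x))
  = 0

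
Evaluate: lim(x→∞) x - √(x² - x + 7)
This is an ∞-∞ indeterminate form.

Combine fractions or rationalize to convert ∞-∞ to 0/0 form:
  lim(x→∞) x - √(x² - x + 7) = 1/2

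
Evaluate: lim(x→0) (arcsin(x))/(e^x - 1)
This is a 0/0 indeterminate form.

Apply L'Hôpital's rule: differentiate numerator and denominator separately.
  f(x) = asin(x)   ⇒   f'(x) = 1/sqrt(1 - x^2)
  g(x) = e^(x) - 1   ⇒   g'(x) = e^(x)
  lim(x→0) f'(x)/g'(x) = lim(x→0) (1/sqrt(1 - x^2))/(e^(x))
  = 1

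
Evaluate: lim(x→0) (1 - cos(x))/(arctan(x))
This is a 0/0 indeterminate form.

Apply L'Hôpital's rule: differentiate numerator and denominator separately.
  f(x) = 1 - cos(x)   ⇒   f'(x) = sin(x)
  g(x) = atan(x)   ⇒   g'(x) = 1/(x^2 + 1)
  lim(x→0) f'(x)/g'(x) = lim(x→0) (sin(x))/(1/(x^2 + 1))
  = 0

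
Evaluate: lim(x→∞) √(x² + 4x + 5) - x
This is an ∞-∞ indeterminate form.

Combine fractions or rationalize to convert ∞-∞ to 0/0 form:
  lim(x→∞) √(x² + 4x + 5) - x = 2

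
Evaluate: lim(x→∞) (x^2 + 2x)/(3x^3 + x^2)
This is an ∞/∞ indeterminate form.

Apply L'Hôpital's rule: differentiate numerator and denominator separately.
  f(x) = x^2 + 2·x   ⇒   f'(x) = 2·x + 2
  g(x) = 3·x^3 + x^2   ⇒   g'(x) = 9·x^2 + 2·x
  lim(x→∞) f'(x)/g'(x) = lim(x→∞) (2·x + 2)/(9·x^2 + 2·x)
  = 0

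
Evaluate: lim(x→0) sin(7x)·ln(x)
This is a 0·∞ indeterminate form.

Rewrite 0·∞ as a quotient (0/0 or ∞/∞ form), then apply L'Hôpital's rule:
  lim(x→0) sin(7x)·ln(x) = 0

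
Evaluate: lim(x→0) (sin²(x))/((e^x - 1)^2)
This is a 0/0 indeterminate form.

Apply L'Hôpital's rule: differentiate numerator and denominator separately.
  f(x) = sin(x)^2   ⇒   f'(x) = 2·sin(x)·cos(x)
  g(x) = (e^(x) - 1)^2   ⇒   g'(x) = 2·(e^(x) - 1)·e^(x)
  lim(x→0) f'(x)/g'(x) = lim(x→0) (2·sin(x)·cos(x))/(2·(e^(x) - 1)·e^(x))
  = 1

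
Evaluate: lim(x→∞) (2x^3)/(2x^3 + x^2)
This is an ∞/∞ indeterminate form.

Apply L'Hôpital's rule: differentiate numerator and denominator separately.
  f(x) = 2·x^3   ⇒   f'(x) = 6·x^2
  g(x) = 2·x^3 + x^2   ⇒   g'(x) = 6·x^2 + 2·x
  lim(x→∞) f'(x)/g'(x) = lim(x→∞) (6·x^2)/(6·x^2 + 2·x)
  = 1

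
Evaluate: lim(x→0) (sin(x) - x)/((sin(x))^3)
This is a 0/0 indeterminate form.

Apply L'Hôpital's rule: differentiate numerator and denominator separately.
  f(x) = -x + sin(x)   ⇒   f'(x) = cos(x) - 1
  g(x) = sin(x)^3   ⇒   g'(x) = 3·sin(x)^2·cos(x)
  lim(x→0) f'(x)/g'(x) = lim(x→0) (cos(x) - 1)/(3·sin(x)^2·cos(x))
  = -1/6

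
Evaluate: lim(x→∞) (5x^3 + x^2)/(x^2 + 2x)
This is an ∞/∞ indeterminate form.

Apply L'Hôpital's rule: differentiate numerator and denominator separately.
  f(x) = 5·x^3 + x^2   ⇒   f'(x) = 15·x^2 + 2·x
  g(x) = x^2 + 2·x   ⇒   g'(x) = 2·x + 2
  lim(x→∞) f'(x)/g'(x) = lim(x→∞) (15·x^2 + 2·x)/(2·x + 2)
  = ∞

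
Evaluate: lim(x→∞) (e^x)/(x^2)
This is an ∞/∞ indeterminate form.

Apply L'Hôpital's rule: differentiate numerator and denominator separately.
  f(x) = e^(x)   ⇒   f'(x) = e^(x)
  g(x) = x^2   ⇒   g'(x) = 2·x
  lim(x→∞) f'(x)/g'(x) = lim(x→∞) (e^(x))/(2·x)
  = ∞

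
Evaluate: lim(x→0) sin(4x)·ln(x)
This is a 0·∞ indeterminate form.

Rewrite 0·∞ as a quotient (0/0 or ∞/∞ form), then apply L'Hôpital's rule:
  lim(x→0) sin(4x)·ln(x) = 0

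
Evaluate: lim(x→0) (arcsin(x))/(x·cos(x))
This is a 0/0 indeterminate form.

Apply L'Hôpital's rule: differentiate numerator and denominator separately.
  f(x) = asin(x)   ⇒   f'(x) = 1/sqrt(1 - x^2)
  g(x) = x·cos(x)   ⇒   g'(x) = -x·sin(x) + cos(x)
  lim(x→0) f'(x)/g'(x) = lim(x→0) (1/sqrt(1 - x^2))/(-x·sin(x) + cos(x))
  = 1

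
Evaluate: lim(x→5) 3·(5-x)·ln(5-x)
This is a 0·∞ indeterminate form.

Rewrite 0·∞ as a quotient (0/0 or ∞/∞ form), then apply L'Hôpital's rule:
  lim(x→5) 3·(5-x)·ln(5-x) = 0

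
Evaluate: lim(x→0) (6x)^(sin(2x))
This is an exponential indeterminate form.

For exponential indeterminate forms, take the natural log:
  Let L = lim(x→0) (6x)^(sin(2x))
  Then ln(L) = lim(x→0) [exponent × ln(base)]
  Evaluate using L'Hôpital or standard limits, then exponentiate.
  L = 1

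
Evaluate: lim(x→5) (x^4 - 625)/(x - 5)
This is a standard limit.

Factor or rationalize the expression:
  lim(x→5) (x^4 - 625)/(x - 5) = 500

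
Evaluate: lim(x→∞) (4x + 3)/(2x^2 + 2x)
This is an ∞/∞ indeterminate form.

Apply L'Hôpital's rule: differentiate numerator and denominator separately.
  f(x) = 4·x + 3   ⇒   f'(x) = 4
  g(x) = 2·x^2 + 2·x   ⇒   g'(x) = 4·x + 2
  lim(x→∞) f'(x)/g'(x) = lim(x→∞) (4)/(4·x + 2)
  = 0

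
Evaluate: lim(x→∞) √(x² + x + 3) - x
This is an ∞-∞ indeterminate form.

Combine fractions or rationalize to convert ∞-∞ to 0/0 form:
  lim(x→∞) √(x² + x + 3) - x = 1/2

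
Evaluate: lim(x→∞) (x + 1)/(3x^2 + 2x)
This is an ∞/∞ indeterminate form.

Apply L'Hôpital's rule: differentiate numerator and denominator separately.
  f(x) = x + 1   ⇒   f'(x) = 1
  g(x) = 3·x^2 + 2·x   ⇒   g'(x) = 6·x + 2
  lim(x→∞) f'(x)/g'(x) = lim(x→∞) (1)/(6·x + 2)
  = 0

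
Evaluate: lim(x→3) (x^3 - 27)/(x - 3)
This is a standard limit.

Factor or rationalize the expression:
  lim(x→3) (x^3 - 27)/(x - 3) = 27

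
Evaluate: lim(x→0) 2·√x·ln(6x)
This is a 0·∞ indeterminate form.

Rewrite 0·∞ as a quotient (0/0 or ∞/∞ form), then apply L'Hôpital's rule:
  lim(x→0) 2·√x·ln(6x) = 0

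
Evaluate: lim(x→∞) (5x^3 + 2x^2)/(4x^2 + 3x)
This is an ∞/∞ indeterminate form.

Apply L'Hôpital's rule: differentiate numerator and denominator separately.
  f(x) = 5·x^3 + 2·x^2   ⇒   f'(x) = 15·x^2 + 4·x
  g(x) = 4·x^2 + 3·x   ⇒   g'(x) = 8·x + 3
  lim(x→∞) f'(x)/g'(x) = lim(x→∞) (15·x^2 + 4·x)/(8·x + 3)
  = ∞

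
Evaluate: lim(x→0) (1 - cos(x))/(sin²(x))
This is a 0/0 indeterminate form.

Apply L'Hôpital's rule: differentiate numerator and denominator separately.
  f(x) = 1 - cos(x)   ⇒   f'(x) = sin(x)
  g(x) = sin(x)^2   ⇒   g'(x) = 2·sin(x)·cos(x)
  lim(x→0) f'(x)/g'(x) = lim(x→0) (sin(x))/(2·sin(x)·cos(x))
  = 1/2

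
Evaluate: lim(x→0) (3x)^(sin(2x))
This is an exponential indeterminate form.

For exponential indeterminate forms, take the natural log:
  Let L = lim(x→0) (3x)^(sin(2x))
  Then ln(L) = lim(x→0) [exponent × ln(base)]
  Evaluate using L'Hôpital or standard limits, then exponentiate.
  L = 1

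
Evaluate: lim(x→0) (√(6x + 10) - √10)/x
This is a standard limit.

Factor or rationalize the expression:
  lim(x→0) (√(6x + 10) - √10)/x = 3·sqrt(10)/10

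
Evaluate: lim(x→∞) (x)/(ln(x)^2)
This is an ∞/∞ indeterminate form.

Apply L'Hôpital's rule: differentiate numerator and denominator separately.
  f(x) = x   ⇒   f'(x) = 1
  g(x) = ln(x)^2   ⇒   g'(x) = 2·ln(x)/x
  lim(x→∞) f'(x)/g'(x) = lim(x→∞) (1)/(2·ln(x)/x)
  = ∞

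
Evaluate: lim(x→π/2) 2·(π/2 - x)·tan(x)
This is a 0·∞ indeterminate form.

Rewrite 0·∞ as a quotient (0/0 or ∞/∞ form), then apply L'Hôpital's rule:
  lim(x→π/2) 2·(π/2 - x)·tan(x) = 2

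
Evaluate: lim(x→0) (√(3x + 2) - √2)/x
This is a standard limit.

Factor or rationalize the expression:
  lim(x→0) (√(3x + 2) - √2)/x = 3·sqrt(2)/4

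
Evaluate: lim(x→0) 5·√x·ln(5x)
This is a 0·∞ indeterminate form.

Rewrite 0·∞ as a quotient (0/0 or ∞/∞ form), then apply L'Hôpital's rule:
  lim(x→0) 5·√x·ln(5x) = 0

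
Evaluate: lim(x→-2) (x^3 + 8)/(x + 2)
This is a standard limit.

Factor or rationalize the expression:
  lim(x→-2) (x^3 + 8)/(x + 2) = 12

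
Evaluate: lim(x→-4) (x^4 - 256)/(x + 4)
This is a standard limit.

Factor or rationalize the expression:
  lim(x→-4) (x^4 - 256)/(x + 4) = -256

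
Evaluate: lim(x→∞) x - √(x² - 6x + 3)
This is an ∞-∞ indeterminate form.

Combine fractions or rationalize to convert ∞-∞ to 0/0 form:
  lim(x→∞) x - √(x² - 6x + 3) = 3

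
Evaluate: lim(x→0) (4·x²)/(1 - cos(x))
This is a 0/0 indeterminate form.

Apply L'Hôpital's rule: differentiate numerator and denominator separately.
  f(x) = 4·x^2   ⇒   f'(x) = 8·x
  g(x) = 1 - cos(x)   ⇒   g'(x) = sin(x)
  lim(x→0) f'(x)/g'(x) = lim(x→0) (8·x)/(sin(x))
  = 8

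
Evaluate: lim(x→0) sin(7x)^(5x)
This is an exponential indeterminate form.

For exponential indeterminate forms, take the natural log:
  Let L = lim(x→0) sin(7x)^(5x)
  Then ln(L) = lim(x→0) [exponent × ln(base)]
  Evaluate using L'Hôpital or standard limits, then exponentiate.
  L = 1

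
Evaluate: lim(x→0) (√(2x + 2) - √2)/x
This is a standard limit.

Factor or rationalize the expression:
  lim(x→0) (√(2x + 2) - √2)/x = sqrt(2)/2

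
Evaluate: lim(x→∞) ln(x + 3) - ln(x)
This is an ∞-∞ indeterminate form.

Combine fractions or rationalize to convert ∞-∞ to 0/0 form:
  lim(x→∞) ln(x + 3) - ln(x) = 0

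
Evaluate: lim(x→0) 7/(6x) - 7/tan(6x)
This is an ∞-∞ indeterminate form.

Combine fractions or rationalize to convert ∞-∞ to 0/0 form:
  lim(x→0) 7/(6x) - 7/tan(6x) = 0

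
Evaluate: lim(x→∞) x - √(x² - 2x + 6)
This is an ∞-∞ indeterminate form.

Combine fractions or rationalize to convert ∞-∞ to 0/0 form:
  lim(x→∞) x - √(x² - 2x + 6) = 1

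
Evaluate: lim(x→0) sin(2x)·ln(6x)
This is a 0·∞ indeterminate form.

Rewrite 0·∞ as a quotient (0/0 or ∞/∞ form), then apply L'Hôpital's rule:
  lim(x→0) sin(2x)·ln(6x) = 0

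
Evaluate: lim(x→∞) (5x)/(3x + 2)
This is an ∞/∞ indeterminate form.

Apply L'Hôpital's rule: differentiate numerator and denominator separately.
  f(x) = 5·x   ⇒   f'(x) = 5
  g(x) = 3·x + 2   ⇒   g'(x) = 3
  lim(x→∞) f'(x)/g'(x) = lim(x→∞) (5)/(3)
  = 5/3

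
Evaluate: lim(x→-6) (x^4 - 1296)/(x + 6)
This is a standard limit.

Factor or rationalize the expression:
  lim(x→-6) (x^4 - 1296)/(x + 6) = -864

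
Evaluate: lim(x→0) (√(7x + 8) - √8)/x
This is a standard limit.

Factor or rationalize the expression:
  lim(x→0) (√(7x + 8) - √8)/x = 7·sqrt(2)/8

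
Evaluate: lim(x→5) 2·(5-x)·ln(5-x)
This is a 0·∞ indeterminate form.

Rewrite 0·∞ as a quotient (0/0 or ∞/∞ form), then apply L'Hôpital's rule:
  lim(x→5) 2·(5-x)·ln(5-x) = 0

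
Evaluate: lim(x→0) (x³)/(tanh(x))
This is a 0/0 indeterminate form.

Apply L'Hôpital's rule: differentiate numerator and denominator separately.
  f(x) = x^3   ⇒   f'(x) = 3·x^2
  g(x) = tanh(x)   ⇒   g'(x) = 1 - tanh(x)^2
  lim(x→0) f'(x)/g'(x) = lim(x→0) (3·x^2)/(1 - tanh(x)^2)
  = 0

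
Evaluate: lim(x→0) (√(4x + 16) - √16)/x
This is a standard limit.

Factor or rationalize the expression:
  lim(x→0) (√(4x + 16) - √16)/x = 1/2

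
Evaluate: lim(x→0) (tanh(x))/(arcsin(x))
This is a 0/0 indeterminate form.

Apply L'Hôpital's rule: differentiate numerator and denominator separately.
  f(x) = tanh(x)   ⇒   f'(x) = 1 - tanh(x)^2
  g(x) = asin(x)   ⇒   g'(x) = 1/sqrt(1 - x^2)
  lim(x→0) f'(x)/g'(x) = lim(x→0) (1 - tanh(x)^2)/(1/sqrt(1 - x^2))
  = 1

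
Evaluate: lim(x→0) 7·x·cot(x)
This is a 0·∞ indeterminate form.

Rewrite 0·∞ as a quotient (0/0 or ∞/∞ form), then apply L'Hôpital's rule:
  lim(x→0) 7·x·cot(x) = 7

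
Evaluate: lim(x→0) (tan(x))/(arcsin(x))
This is a 0/0 indeterminate form.

Apply L'Hôpital's rule: differentiate numerator and denominator separately.
  f(x) = tan(x)   ⇒   f'(x) = tan(x)^2 + 1
  g(x) = asin(x)   ⇒   g'(x) = 1/sqrt(1 - x^2)
  lim(x→0) f'(x)/g'(x) = lim(x→0) (tan(x)^2 + 1)/(1/sqrt(1 - x^2))
  = 1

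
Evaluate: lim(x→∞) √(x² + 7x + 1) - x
This is an ∞-∞ indeterminate form.

Combine fractions or rationalize to convert ∞-∞ to 0/0 form:
  lim(x→∞) √(x² + 7x + 1) - x = 7/2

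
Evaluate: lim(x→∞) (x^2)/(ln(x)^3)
This is an ∞/∞ indeterminate form.

Apply L'Hôpital's rule: differentiate numerator and denominator separately.
  f(x) = x^2   ⇒   f'(x) = 2·x
  g(x) = ln(x)^3   ⇒   g'(x) = 3·ln(x)^2/x
  lim(x→∞) f'(x)/g'(x) = lim(x→∞) (2·x)/(3·ln(x)^2/x)
  = ∞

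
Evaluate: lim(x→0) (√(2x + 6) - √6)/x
This is a standard limit.

Factor or rationalize the expression:
  lim(x→0) (√(2x + 6) - √6)/x = sqrt(6)/6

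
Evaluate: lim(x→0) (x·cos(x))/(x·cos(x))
This is a 0/0 indeterminate form.

Apply L'Hôpital's rule: differentiate numerator and denominator separately.
  f(x) = x·cos(x)   ⇒   f'(x) = -x·sin(x) + cos(x)
  g(x) = x·cos(x)   ⇒   g'(x) = -x·sin(x) + cos(x)
  lim(x→0) f'(x)/g'(x) = lim(x→0) (-x·sin(x) + cos(x))/(-x·sin(x) + cos(x))
  = 1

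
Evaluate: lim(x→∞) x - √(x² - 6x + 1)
This is an ∞-∞ indeterminate form.

Combine fractions or rationalize to convert ∞-∞ to 0/0 form:
  lim(x→∞) x - √(x² - 6x + 1) = 3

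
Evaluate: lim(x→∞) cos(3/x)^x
This is an exponential indeterminate form.

For exponential indeterminate forms, take the natural log:
  Let L = lim(x→∞) cos(3/x)^x
  Then ln(L) = lim(x→∞) [exponent × ln(base)]
  Evaluate using L'Hôpital or standard limits, then exponentiate.
  L = 1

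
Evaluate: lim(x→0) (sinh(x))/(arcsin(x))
This is a 0/0 indeterminate form.

Apply L'Hôpital's rule: differentiate numerator and denominator separately.
  f(x) = sinh(x)   ⇒   f'(x) = cosh(x)
  g(x) = asin(x)   ⇒   g'(x) = 1/sqrt(1 - x^2)
  lim(x→0) f'(x)/g'(x) = lim(x→0) (cosh(x))/(1/sqrt(1 - x^2))
  = 1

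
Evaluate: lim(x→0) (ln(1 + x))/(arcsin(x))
This is a 0/0 indeterminate form.

Apply L'Hôpital's rule: differentiate numerator and denominator separately.
  f(x) = ln(x + 1)   ⇒   f'(x) = 1/(x + 1)
  g(x) = asin(x)   ⇒   g'(x) = 1/sqrt(1 - x^2)
  lim(x→0) f'(x)/g'(x) = lim(x→0) (1/(x + 1))/(1/sqrt(1 - x^2))
  = 1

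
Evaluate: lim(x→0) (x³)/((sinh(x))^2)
This is a 0/0 indeterminate form.

Apply L'Hôpital's rule: differentiate numerator and denominator separately.
  f(x) = x^3   ⇒   f'(x) = 3·x^2
  g(x) = sinh(x)^2   ⇒   g'(x) = 2·sinh(x)·cosh(x)
  lim(x→0) f'(x)/g'(x) = lim(x→0) (3·x^2)/(2·sinh(x)·cosh(x))
  = 0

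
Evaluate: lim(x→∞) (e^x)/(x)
This is an ∞/∞ indeterminate form.

Apply L'Hôpital's rule: differentiate numerator and denominator separately.
  f(x) = e^(x)   ⇒   f'(x) = e^(x)
  g(x) = x   ⇒   g'(x) = 1
  lim(x→∞) f'(x)/g'(x) = lim(x→∞) (e^(x))/(1)
  = ∞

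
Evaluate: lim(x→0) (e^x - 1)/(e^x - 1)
This is a 0/0 indeterminate form.

Apply L'Hôpital's rule: differentiate numerator and denominator separately.
  f(x) = e^(x) - 1   ⇒   f'(x) = e^(x)
  g(x) = e^(x) - 1   ⇒   g'(x) = e^(x)
  lim(x→0) f'(x)/g'(x) = lim(x→0) (e^(x))/(e^(x))
  = 1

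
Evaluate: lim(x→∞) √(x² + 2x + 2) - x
This is an ∞-∞ indeterminate form.

Combine fractions or rationalize to convert ∞-∞ to 0/0 form:
  lim(x→∞) √(x² + 2x + 2) - x = 1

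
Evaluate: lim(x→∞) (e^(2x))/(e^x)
This is an ∞/∞ indeterminate form.

Apply L'Hôpital's rule: differentiate numerator and denominator separately.
  f(x) = e^(2·x)   ⇒   f'(x) = 2·e^(2·x)
  g(x) = e^(x)   ⇒   g'(x) = e^(x)
  lim(x→∞) f'(x)/g'(x) = lim(x→∞) (2·e^(2·x))/(e^(x))
  = ∞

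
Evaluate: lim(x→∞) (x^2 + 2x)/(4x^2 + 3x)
This is an ∞/∞ indeterminate form.

Apply L'Hôpital's rule: differentiate numerator and denominator separately.
  f(x) = x^2 + 2·x   ⇒   f'(x) = 2·x + 2
  g(x) = 4·x^2 + 3·x   ⇒   g'(x) = 8·x + 3
  lim(x→∞) f'(x)/g'(x) = lim(x→∞) (2·x + 2)/(8·x + 3)
  = 1/4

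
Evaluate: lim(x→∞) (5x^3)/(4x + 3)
This is an ∞/∞ indeterminate form.

Apply L'Hôpital's rule: differentiate numerator and denominator separately.
  f(x) = 5·x^3   ⇒   f'(x) = 15·x^2
  g(x) = 4·x + 3   ⇒   g'(x) = 4
  lim(x→∞) f'(x)/g'(x) = lim(x→∞) (15·x^2)/(4)
  = ∞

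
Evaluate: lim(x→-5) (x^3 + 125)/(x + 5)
This is a standard limit.

Factor or rationalize the expression:
  lim(x→-5) (x^3 + 125)/(x + 5) = 75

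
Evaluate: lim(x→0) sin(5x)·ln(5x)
This is a 0·∞ indeterminate form.

Rewrite 0·∞ as a quotient (0/0 or ∞/∞ form), then apply L'Hôpital's rule:
  lim(x→0) sin(5x)·ln(5x) = 0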